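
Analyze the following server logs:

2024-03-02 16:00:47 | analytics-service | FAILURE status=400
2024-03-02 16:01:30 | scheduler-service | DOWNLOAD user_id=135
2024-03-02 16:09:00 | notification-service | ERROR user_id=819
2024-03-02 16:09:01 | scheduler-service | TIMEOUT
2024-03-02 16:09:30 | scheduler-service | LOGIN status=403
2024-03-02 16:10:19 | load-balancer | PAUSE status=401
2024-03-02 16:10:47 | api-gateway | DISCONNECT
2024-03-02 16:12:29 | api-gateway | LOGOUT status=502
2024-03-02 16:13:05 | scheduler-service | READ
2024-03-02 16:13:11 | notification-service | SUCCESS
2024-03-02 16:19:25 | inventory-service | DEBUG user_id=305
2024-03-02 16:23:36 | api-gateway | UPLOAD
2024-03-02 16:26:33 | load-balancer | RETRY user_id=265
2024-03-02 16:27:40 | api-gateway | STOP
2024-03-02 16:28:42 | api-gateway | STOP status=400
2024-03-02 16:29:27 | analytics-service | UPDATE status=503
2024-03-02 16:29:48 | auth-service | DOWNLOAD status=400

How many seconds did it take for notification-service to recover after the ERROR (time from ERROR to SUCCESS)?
251

To calculate recovery time:

1. Find ERROR event for notification-service: 2024-03-02 16:09:00
2. Find next SUCCESS event for notification-service: 2024-03-02 16:13:11
3. Recovery time: 2024-03-02 16:13:11 - 2024-03-02 16:09:00 = 251 seconds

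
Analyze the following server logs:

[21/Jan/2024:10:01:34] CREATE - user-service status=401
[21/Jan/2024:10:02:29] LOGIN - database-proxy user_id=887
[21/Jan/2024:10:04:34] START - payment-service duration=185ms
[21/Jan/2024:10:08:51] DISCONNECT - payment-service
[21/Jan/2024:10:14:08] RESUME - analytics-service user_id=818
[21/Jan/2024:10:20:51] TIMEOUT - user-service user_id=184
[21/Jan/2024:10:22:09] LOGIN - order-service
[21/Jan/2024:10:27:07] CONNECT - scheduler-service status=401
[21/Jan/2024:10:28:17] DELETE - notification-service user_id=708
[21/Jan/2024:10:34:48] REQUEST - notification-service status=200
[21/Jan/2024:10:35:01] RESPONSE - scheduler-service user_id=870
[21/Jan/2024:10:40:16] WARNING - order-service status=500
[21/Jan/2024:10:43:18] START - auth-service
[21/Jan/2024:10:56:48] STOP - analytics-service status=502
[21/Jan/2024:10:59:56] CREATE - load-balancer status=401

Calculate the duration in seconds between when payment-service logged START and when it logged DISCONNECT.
257

To find the time between events:

1. Locate the first START event for payment-service: 21/Jan/2024:10:04:34
2. Locate the first DISCONNECT event for payment-service: 21/Jan/2024:10:08:51
3. Calculate the difference: 21/Jan/2024:10:08:51 - 21/Jan/2024:10:04:34 = 257 seconds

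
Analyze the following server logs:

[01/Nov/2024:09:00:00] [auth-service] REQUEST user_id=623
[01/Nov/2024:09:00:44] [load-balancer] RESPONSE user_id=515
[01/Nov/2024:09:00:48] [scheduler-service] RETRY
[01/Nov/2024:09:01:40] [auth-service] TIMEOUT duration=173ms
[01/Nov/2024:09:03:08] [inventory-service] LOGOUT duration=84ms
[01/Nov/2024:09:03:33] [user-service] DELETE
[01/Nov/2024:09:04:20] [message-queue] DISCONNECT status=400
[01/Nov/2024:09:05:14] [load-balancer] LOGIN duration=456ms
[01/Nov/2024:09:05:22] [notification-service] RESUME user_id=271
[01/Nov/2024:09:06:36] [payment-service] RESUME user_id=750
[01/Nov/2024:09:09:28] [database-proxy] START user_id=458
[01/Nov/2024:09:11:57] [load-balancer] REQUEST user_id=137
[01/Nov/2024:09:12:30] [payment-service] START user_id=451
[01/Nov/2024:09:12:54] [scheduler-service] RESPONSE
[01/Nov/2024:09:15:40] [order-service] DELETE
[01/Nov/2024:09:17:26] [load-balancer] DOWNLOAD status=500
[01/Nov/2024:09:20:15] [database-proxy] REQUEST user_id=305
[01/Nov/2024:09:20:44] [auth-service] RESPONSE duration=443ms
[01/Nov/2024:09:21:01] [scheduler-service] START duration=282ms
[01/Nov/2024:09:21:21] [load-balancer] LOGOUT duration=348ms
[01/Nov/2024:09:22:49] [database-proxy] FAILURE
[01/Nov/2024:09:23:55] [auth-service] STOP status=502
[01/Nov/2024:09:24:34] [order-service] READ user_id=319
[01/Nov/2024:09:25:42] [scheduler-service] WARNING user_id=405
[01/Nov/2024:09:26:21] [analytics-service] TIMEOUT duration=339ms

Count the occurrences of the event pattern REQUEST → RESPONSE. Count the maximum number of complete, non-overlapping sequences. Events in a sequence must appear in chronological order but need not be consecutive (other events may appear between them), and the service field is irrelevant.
3

To count sequences:

1. Look for pattern: REQUEST → RESPONSE
2. Greedily scan the log in chronological order, matching each sequence element in turn (ignoring service)
3. Each time the full pattern completes, increment the count and restart matching from the next event
4. Complete non-overlapping sequences found: 3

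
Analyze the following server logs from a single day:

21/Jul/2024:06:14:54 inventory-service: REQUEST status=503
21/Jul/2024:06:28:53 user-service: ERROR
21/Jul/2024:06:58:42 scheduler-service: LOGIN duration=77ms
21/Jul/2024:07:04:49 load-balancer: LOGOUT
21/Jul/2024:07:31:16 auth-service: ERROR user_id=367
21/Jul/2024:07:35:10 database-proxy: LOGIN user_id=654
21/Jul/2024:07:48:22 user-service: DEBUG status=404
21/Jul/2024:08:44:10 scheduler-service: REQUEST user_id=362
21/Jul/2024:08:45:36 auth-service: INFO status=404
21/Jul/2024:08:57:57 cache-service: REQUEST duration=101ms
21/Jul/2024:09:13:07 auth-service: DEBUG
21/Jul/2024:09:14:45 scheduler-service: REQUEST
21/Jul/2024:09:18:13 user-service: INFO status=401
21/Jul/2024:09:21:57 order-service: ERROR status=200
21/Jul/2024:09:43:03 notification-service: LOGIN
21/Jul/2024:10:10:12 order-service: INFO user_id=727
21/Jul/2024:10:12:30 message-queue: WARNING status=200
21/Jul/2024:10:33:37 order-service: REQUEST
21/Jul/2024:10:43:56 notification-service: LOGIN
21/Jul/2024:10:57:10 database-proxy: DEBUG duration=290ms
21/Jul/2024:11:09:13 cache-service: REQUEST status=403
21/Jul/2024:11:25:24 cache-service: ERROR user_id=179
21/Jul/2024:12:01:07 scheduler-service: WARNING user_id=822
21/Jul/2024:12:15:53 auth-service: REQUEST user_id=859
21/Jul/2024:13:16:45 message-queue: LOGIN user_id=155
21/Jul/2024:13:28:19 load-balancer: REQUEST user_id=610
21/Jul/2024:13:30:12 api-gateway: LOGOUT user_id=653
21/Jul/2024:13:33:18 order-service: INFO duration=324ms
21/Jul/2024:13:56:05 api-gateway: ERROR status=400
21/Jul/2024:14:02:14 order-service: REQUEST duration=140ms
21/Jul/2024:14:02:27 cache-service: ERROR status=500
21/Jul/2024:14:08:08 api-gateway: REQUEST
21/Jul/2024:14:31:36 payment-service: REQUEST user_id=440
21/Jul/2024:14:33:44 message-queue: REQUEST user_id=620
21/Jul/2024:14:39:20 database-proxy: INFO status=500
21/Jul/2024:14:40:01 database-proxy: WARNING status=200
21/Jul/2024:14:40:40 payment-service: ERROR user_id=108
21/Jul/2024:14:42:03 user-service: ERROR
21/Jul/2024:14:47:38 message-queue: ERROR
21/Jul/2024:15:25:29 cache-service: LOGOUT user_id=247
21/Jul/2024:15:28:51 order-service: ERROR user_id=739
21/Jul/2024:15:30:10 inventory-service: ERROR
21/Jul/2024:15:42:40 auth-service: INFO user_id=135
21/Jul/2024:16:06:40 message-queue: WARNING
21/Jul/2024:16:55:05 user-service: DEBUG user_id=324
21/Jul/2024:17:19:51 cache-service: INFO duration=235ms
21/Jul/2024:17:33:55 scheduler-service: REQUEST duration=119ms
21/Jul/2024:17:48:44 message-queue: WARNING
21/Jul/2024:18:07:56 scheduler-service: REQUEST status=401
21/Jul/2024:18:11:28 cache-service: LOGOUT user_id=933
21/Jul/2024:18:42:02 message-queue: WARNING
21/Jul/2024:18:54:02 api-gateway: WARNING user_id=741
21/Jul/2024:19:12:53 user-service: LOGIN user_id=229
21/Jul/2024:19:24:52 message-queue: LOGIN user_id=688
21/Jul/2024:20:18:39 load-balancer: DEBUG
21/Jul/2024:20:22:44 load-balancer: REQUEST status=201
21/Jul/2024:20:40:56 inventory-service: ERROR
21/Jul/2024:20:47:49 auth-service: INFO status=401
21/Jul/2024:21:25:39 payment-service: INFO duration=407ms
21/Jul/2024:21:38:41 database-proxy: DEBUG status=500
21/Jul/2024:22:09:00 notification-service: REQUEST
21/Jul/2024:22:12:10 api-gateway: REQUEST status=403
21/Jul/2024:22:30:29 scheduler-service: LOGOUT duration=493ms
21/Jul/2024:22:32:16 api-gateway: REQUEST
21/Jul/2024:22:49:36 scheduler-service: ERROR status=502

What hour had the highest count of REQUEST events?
14

To find the peak hour:

1. Group all REQUEST events by hour
2. Count events in each hour
3. Find hour with maximum count
4. Peak hour: 14 (with 4 events)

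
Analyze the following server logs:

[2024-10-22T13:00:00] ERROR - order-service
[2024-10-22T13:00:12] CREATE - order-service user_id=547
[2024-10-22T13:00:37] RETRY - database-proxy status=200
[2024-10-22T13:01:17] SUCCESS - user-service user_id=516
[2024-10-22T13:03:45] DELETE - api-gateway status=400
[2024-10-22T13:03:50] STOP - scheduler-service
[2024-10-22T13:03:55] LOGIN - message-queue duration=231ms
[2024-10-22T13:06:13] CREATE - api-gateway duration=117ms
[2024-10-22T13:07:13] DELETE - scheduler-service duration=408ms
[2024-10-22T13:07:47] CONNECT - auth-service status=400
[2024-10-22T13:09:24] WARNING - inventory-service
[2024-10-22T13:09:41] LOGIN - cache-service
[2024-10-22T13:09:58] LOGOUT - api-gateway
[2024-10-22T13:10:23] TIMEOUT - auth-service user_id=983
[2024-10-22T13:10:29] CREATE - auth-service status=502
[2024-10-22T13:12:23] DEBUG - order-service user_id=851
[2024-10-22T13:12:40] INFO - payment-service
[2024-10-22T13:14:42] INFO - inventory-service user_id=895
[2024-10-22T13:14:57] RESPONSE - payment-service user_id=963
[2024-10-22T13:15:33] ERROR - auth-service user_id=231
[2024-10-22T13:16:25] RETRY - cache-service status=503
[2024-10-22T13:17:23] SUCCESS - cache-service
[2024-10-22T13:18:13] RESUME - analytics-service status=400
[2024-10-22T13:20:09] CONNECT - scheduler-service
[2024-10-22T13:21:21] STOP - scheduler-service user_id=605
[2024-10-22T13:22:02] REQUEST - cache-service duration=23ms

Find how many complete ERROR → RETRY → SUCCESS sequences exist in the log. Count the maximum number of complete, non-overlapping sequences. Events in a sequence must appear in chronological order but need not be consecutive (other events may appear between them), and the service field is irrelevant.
2

To count sequences:

1. Look for pattern: ERROR → RETRY → SUCCESS
2. Greedily scan the log in chronological order, matching each sequence element in turn (ignoring service)
3. Each time the full pattern completes, increment the count and restart matching from the next event
4. Complete non-overlapping sequences found: 2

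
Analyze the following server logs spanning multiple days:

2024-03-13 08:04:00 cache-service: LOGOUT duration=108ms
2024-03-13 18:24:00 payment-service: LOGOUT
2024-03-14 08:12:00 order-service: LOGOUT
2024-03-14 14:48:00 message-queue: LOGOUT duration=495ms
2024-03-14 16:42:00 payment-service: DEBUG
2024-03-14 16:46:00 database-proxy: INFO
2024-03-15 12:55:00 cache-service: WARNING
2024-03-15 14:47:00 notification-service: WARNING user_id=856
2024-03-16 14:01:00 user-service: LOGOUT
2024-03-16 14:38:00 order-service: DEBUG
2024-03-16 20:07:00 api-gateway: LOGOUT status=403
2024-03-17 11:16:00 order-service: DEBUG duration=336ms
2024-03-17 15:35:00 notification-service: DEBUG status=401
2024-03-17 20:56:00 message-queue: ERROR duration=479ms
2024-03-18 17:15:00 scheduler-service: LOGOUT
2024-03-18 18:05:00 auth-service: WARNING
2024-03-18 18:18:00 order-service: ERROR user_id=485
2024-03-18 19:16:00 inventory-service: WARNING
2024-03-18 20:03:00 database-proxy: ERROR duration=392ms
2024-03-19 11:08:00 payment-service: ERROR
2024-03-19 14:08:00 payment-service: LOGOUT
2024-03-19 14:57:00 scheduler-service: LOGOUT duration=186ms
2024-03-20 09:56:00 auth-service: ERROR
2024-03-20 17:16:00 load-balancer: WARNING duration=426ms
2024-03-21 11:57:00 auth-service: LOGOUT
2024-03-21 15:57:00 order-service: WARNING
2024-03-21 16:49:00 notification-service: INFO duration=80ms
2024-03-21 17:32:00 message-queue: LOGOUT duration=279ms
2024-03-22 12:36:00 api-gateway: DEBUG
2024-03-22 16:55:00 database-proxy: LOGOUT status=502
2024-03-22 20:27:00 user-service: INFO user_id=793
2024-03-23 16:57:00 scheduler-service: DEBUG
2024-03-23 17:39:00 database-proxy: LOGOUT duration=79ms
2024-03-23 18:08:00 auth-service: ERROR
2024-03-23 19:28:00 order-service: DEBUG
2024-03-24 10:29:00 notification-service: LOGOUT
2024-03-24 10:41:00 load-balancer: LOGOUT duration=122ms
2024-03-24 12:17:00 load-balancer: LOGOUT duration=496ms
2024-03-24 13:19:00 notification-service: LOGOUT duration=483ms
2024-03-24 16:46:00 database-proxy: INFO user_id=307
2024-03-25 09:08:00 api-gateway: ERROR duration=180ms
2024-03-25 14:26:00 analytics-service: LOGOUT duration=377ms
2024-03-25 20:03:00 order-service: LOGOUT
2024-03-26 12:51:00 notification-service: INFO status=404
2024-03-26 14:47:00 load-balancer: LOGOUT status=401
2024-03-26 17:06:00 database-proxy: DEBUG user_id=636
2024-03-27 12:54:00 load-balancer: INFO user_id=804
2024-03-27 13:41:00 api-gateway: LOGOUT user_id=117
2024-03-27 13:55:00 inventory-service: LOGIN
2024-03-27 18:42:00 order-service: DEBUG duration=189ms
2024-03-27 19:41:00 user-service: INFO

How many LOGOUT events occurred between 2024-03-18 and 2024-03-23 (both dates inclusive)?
7

To filter by date range:

1. Date range: 2024-03-18 through 2024-03-23, both dates inclusive
2. Filter for LOGOUT events whose date falls in this range
3. Count matching events: 7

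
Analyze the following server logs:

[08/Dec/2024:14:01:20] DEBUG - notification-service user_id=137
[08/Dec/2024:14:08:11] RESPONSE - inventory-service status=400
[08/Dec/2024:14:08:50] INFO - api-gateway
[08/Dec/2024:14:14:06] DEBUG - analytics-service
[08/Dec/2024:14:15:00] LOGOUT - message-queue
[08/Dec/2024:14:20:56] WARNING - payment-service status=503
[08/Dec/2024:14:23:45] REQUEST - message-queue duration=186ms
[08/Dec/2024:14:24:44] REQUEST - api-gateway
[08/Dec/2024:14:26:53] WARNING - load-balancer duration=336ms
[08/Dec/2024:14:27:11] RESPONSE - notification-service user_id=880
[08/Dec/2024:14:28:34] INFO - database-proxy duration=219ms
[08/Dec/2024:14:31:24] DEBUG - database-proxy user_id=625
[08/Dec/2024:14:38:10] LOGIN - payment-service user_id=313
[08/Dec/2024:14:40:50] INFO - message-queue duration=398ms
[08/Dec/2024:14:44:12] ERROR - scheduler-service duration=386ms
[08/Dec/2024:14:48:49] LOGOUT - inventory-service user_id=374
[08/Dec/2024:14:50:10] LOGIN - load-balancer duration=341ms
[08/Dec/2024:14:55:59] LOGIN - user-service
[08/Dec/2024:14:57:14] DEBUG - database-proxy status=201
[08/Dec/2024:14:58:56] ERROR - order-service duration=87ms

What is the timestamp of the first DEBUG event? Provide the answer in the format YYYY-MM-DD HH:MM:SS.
2024-12-08 14:01:20

To find the first event:

1. Filter for all DEBUG events
2. Sort by timestamp
3. Select the first one
4. Timestamp: 2024-12-08 14:01:20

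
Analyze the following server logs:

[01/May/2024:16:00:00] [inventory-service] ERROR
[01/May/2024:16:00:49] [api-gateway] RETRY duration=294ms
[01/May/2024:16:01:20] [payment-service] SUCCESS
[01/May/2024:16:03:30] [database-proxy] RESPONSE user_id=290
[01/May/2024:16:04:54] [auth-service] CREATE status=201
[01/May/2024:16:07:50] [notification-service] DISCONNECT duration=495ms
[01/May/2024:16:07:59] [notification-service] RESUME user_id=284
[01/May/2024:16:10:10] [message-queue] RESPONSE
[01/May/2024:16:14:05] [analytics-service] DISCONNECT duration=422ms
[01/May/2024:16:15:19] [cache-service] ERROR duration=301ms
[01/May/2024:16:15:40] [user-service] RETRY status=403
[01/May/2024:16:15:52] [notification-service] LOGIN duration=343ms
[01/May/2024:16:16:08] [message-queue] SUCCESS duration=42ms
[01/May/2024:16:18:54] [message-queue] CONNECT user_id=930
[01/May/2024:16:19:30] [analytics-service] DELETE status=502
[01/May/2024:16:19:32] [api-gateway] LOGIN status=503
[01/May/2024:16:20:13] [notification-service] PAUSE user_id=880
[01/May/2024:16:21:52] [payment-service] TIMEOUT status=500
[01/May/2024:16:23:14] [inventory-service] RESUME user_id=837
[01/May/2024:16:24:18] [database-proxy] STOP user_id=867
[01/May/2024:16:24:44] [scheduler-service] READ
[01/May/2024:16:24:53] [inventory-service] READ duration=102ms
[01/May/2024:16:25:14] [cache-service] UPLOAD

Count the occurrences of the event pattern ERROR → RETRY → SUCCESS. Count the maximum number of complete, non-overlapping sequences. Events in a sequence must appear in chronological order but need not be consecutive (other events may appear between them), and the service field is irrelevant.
2

To count sequences:

1. Look for pattern: ERROR → RETRY → SUCCESS
2. Greedily scan the log in chronological order, matching each sequence element in turn (ignoring service)
3. Each time the full pattern completes, increment the count and restart matching from the next event
4. Complete non-overlapping sequences found: 2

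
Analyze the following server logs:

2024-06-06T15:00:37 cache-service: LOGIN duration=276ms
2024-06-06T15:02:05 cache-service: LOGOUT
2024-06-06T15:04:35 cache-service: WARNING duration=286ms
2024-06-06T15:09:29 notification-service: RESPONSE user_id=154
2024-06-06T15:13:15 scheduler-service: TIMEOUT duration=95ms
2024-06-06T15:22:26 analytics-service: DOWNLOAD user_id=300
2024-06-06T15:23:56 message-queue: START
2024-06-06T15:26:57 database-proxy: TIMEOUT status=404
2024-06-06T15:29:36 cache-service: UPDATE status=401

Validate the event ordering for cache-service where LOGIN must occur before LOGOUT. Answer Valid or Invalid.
Valid

To validate ordering:

1. Required order: LOGIN → LOGOUT
2. Rule: LOGIN must occur before LOGOUT
3. Check actual order of events for cache-service
4. Result: Valid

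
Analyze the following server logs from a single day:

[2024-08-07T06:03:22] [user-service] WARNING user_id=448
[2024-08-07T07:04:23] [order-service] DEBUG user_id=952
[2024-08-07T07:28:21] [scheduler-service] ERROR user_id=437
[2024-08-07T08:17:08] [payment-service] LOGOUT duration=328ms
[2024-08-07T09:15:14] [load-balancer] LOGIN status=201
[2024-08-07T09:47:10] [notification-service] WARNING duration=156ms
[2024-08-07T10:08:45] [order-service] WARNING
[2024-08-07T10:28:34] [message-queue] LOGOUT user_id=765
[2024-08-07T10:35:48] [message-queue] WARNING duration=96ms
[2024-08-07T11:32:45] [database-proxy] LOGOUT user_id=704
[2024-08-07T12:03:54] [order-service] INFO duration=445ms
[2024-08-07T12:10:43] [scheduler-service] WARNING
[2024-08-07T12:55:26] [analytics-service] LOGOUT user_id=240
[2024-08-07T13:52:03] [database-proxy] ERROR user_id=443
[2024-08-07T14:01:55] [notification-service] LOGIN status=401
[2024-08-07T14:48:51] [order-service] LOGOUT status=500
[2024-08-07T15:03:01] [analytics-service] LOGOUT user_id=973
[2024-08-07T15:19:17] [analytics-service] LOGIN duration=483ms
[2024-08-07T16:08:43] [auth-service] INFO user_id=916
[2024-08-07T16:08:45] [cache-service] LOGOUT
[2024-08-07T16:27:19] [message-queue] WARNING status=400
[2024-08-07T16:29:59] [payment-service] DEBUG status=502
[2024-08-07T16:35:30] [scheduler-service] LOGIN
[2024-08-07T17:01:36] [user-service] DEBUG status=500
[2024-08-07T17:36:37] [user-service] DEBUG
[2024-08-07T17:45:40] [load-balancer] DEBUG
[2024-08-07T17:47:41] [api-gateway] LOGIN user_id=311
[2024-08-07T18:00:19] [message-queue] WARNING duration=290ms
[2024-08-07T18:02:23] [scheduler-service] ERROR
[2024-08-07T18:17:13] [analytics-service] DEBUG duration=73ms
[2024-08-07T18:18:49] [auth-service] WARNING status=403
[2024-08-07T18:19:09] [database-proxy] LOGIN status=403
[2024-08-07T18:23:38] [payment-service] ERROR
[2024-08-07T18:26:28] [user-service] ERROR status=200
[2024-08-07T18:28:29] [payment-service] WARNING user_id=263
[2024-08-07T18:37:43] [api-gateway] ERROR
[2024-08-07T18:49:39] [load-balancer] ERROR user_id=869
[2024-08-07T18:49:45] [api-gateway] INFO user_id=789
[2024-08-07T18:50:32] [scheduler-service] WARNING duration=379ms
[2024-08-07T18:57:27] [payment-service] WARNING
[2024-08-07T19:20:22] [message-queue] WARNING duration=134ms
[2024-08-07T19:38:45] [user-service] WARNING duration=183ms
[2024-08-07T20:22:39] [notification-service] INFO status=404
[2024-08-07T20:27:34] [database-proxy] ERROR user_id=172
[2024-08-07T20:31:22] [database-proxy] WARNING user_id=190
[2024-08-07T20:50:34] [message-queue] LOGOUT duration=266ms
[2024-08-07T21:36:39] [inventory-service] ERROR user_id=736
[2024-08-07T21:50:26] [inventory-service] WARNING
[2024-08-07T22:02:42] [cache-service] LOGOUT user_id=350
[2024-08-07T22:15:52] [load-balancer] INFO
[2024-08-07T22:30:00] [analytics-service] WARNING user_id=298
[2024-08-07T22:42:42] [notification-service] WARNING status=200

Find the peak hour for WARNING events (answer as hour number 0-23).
18

To find the peak hour:

1. Group all WARNING events by hour
2. Count events in each hour
3. Find hour with maximum count
4. Peak hour: 18 (with 5 events)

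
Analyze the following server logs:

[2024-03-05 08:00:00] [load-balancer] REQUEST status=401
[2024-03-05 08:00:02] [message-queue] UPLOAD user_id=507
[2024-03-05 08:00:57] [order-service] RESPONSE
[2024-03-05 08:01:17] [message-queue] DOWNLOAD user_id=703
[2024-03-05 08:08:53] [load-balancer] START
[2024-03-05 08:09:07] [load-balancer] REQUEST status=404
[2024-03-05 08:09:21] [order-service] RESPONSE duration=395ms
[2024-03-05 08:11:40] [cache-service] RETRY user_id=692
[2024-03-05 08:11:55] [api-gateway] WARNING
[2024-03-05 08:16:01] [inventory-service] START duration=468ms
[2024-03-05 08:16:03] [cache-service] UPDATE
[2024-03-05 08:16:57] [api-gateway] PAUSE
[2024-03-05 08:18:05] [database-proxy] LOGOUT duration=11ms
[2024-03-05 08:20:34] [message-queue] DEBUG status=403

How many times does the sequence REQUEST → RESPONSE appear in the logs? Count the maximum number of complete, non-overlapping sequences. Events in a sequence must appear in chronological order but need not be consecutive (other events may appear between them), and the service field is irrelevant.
2

To count sequences:

1. Look for pattern: REQUEST → RESPONSE
2. Greedily scan the log in chronological order, matching each sequence element in turn (ignoring service)
3. Each time the full pattern completes, increment the count and restart matching from the next event
4. Complete non-overlapping sequences found: 2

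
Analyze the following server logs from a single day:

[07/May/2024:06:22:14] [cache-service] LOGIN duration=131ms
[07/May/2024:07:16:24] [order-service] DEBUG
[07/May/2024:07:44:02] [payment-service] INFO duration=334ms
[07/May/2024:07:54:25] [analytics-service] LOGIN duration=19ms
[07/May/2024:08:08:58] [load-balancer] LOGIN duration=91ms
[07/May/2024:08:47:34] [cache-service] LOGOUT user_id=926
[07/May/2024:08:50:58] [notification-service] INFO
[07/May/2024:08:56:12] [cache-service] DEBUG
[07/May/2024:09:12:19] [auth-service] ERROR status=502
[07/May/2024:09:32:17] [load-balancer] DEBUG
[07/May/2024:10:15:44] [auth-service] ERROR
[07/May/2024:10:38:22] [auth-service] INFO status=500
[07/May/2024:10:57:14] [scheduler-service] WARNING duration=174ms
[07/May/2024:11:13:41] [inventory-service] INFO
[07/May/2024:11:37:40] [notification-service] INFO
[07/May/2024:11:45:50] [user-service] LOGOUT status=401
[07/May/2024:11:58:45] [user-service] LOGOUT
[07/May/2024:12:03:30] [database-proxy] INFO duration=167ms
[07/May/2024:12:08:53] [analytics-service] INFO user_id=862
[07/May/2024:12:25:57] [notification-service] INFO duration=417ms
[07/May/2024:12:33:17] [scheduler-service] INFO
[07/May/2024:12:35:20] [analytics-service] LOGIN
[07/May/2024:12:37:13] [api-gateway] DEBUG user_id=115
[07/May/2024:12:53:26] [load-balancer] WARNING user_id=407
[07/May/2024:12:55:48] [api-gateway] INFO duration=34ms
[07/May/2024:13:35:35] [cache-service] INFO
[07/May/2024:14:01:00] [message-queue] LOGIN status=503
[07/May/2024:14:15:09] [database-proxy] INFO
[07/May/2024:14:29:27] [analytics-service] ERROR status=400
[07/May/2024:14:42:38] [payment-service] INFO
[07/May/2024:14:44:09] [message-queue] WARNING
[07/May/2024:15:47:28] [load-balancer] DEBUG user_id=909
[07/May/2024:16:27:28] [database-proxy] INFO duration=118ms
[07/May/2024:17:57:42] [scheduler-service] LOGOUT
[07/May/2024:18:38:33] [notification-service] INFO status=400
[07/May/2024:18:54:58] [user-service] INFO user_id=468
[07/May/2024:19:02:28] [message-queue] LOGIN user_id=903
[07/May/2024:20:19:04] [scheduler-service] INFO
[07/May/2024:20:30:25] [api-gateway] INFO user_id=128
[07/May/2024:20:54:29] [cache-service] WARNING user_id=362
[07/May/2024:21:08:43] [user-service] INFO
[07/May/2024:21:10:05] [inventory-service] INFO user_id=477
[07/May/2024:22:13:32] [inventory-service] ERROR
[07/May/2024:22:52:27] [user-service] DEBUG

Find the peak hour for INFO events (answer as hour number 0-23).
12

To find the peak hour:

1. Group all INFO events by hour
2. Count events in each hour
3. Find hour with maximum count
4. Peak hour: 12 (with 5 events)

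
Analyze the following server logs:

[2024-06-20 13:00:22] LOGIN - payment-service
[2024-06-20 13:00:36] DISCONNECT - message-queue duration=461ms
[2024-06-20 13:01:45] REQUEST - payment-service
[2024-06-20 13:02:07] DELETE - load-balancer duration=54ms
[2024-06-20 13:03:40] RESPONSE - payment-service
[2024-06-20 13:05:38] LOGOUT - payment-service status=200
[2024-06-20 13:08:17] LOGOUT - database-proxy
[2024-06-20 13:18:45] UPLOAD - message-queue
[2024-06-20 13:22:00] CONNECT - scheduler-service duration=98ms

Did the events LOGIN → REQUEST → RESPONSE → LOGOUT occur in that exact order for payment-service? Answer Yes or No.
Yes

To verify sequence order:

1. Find all events in sequence LOGIN → REQUEST → RESPONSE → LOGOUT for payment-service
2. Extract their timestamps
3. Check if timestamps are in ascending order
4. Result: Yes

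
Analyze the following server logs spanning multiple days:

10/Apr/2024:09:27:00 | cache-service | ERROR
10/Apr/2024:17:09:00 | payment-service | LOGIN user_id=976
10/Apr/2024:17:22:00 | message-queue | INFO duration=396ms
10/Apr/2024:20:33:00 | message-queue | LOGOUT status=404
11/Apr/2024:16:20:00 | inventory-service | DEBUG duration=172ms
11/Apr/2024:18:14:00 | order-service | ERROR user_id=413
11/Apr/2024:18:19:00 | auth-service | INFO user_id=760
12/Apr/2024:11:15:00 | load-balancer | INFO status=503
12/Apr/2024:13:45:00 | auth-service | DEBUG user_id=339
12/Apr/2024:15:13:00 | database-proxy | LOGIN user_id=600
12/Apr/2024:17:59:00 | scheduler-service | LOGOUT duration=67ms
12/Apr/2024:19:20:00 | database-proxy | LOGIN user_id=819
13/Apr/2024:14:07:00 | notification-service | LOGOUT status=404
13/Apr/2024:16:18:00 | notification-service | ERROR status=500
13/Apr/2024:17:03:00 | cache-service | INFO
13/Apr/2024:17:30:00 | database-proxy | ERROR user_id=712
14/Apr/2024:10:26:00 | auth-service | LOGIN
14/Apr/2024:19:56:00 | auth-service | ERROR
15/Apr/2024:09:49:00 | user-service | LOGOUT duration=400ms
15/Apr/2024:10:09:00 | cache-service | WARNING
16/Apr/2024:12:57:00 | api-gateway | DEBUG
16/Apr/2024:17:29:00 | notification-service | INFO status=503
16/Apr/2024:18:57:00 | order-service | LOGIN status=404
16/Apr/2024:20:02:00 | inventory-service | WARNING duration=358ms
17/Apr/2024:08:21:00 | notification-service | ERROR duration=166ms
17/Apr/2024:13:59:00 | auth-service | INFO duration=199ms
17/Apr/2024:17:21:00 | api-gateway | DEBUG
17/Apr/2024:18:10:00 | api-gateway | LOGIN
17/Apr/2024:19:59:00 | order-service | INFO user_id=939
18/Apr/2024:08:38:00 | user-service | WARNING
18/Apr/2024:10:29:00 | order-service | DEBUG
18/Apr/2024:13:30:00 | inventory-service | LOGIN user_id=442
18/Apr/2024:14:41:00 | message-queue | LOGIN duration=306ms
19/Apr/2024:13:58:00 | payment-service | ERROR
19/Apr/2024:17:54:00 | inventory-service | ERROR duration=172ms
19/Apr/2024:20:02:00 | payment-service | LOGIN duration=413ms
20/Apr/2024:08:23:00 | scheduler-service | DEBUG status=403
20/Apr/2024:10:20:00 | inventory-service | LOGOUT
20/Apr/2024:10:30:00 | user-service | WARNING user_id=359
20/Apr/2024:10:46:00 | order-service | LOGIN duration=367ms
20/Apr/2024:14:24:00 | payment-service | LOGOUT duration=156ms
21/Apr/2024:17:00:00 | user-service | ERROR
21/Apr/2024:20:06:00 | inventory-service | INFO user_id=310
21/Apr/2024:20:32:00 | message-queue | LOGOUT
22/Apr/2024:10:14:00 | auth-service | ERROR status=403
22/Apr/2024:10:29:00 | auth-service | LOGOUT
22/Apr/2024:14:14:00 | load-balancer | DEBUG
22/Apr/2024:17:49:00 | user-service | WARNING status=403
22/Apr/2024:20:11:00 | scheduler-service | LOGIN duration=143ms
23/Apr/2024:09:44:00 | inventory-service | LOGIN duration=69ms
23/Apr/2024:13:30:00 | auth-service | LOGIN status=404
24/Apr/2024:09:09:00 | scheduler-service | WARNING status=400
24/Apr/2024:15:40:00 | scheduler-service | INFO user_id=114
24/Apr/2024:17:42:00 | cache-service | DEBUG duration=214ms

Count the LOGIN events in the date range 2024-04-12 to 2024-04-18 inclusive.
7

To filter by date range:

1. Date range: 2024-04-12 through 2024-04-18, both dates inclusive
2. Filter for LOGIN events whose date falls in this range
3. Count matching events: 7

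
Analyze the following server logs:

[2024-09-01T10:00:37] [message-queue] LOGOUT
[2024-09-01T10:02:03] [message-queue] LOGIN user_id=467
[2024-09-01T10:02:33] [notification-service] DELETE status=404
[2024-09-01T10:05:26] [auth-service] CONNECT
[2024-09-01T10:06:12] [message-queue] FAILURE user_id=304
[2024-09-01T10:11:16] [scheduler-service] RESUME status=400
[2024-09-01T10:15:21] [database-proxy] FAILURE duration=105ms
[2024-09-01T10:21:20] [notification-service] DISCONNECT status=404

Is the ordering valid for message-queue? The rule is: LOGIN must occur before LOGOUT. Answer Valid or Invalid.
Invalid

To validate ordering:

1. Required order: LOGIN → LOGOUT
2. Rule: LOGIN must occur before LOGOUT
3. Check actual order of events for message-queue
4. Result: Invalid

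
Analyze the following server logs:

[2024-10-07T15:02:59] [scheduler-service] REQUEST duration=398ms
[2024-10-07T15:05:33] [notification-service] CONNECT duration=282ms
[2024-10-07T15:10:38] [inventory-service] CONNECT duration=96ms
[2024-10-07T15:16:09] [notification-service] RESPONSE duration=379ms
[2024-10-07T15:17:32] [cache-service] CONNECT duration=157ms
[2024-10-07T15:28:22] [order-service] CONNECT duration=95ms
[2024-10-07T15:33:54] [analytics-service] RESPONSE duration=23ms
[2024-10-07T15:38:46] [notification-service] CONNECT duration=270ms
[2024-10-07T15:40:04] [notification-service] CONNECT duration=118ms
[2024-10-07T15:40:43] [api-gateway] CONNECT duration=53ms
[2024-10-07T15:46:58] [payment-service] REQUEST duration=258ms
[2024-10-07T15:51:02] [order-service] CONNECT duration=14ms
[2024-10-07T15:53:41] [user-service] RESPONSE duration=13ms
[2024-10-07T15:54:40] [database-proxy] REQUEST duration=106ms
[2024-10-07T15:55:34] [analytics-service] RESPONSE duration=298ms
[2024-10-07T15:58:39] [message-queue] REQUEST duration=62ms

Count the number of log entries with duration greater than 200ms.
6

To count timeouts:

1. Threshold: 200ms
2. Extract duration from each log entry
3. Count entries where duration > 200
4. Timeout count: 6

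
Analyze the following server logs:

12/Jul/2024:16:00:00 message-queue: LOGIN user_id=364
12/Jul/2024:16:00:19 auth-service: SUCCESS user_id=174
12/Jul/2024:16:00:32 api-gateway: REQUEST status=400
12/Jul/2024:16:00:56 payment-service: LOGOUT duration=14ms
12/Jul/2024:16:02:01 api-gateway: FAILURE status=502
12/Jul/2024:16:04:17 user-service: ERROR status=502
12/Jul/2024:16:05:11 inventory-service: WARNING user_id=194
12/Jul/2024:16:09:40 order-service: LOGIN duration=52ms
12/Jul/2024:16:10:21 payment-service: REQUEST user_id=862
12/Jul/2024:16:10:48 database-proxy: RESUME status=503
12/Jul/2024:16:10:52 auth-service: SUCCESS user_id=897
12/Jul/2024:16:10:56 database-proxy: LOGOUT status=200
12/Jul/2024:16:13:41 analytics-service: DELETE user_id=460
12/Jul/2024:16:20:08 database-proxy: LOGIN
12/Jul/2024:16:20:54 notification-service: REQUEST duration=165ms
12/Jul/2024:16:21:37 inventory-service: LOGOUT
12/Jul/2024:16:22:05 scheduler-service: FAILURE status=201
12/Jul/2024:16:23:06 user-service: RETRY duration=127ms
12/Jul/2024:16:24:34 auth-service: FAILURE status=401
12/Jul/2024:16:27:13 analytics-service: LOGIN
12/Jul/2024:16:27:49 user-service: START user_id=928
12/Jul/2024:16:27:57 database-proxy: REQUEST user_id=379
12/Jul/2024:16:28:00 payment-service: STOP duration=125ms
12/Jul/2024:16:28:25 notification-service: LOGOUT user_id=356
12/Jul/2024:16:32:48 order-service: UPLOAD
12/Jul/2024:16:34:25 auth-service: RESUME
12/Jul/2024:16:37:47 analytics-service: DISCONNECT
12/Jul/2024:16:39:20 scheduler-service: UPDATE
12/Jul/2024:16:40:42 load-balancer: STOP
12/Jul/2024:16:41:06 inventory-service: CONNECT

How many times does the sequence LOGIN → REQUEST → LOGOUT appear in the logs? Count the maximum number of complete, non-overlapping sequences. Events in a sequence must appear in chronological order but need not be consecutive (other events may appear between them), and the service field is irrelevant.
4

To count sequences:

1. Look for pattern: LOGIN → REQUEST → LOGOUT
2. Greedily scan the log in chronological order, matching each sequence element in turn (ignoring service)
3. Each time the full pattern completes, increment the count and restart matching from the next event
4. Complete non-overlapping sequences found: 4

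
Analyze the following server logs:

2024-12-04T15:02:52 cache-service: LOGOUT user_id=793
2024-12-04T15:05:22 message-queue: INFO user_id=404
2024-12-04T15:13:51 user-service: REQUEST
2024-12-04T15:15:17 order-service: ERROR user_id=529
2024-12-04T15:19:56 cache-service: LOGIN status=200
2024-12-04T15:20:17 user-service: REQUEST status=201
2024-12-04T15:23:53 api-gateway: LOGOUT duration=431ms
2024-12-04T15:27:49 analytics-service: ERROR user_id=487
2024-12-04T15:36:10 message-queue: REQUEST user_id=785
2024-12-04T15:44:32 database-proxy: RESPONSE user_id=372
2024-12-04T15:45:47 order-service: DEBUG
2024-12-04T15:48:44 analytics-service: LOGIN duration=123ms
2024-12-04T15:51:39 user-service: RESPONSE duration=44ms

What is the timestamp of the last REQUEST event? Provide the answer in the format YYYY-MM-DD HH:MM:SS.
2024-12-04 15:36:10

To find the last event:

1. Filter for all REQUEST events
2. Sort by timestamp
3. Select the last one
4. Timestamp: 2024-12-04 15:36:10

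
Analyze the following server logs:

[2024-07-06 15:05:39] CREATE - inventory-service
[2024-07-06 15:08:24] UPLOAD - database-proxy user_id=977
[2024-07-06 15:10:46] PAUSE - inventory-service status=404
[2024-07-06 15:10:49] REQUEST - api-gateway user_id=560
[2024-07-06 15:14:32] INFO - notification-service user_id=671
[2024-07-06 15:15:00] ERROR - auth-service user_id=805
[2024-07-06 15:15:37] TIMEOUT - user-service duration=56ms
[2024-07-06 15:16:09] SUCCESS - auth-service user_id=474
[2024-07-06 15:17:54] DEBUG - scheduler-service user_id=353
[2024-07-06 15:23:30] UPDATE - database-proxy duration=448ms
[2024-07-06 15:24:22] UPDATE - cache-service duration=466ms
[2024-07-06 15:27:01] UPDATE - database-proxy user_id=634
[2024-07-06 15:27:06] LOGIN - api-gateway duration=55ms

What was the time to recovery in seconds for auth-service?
69

To calculate recovery time:

1. Find ERROR event for auth-service: 2024-07-06 15:15:00
2. Find next SUCCESS event for auth-service: 2024-07-06 15:16:09
3. Recovery time: 2024-07-06 15:16:09 - 2024-07-06 15:15:00 = 69 seconds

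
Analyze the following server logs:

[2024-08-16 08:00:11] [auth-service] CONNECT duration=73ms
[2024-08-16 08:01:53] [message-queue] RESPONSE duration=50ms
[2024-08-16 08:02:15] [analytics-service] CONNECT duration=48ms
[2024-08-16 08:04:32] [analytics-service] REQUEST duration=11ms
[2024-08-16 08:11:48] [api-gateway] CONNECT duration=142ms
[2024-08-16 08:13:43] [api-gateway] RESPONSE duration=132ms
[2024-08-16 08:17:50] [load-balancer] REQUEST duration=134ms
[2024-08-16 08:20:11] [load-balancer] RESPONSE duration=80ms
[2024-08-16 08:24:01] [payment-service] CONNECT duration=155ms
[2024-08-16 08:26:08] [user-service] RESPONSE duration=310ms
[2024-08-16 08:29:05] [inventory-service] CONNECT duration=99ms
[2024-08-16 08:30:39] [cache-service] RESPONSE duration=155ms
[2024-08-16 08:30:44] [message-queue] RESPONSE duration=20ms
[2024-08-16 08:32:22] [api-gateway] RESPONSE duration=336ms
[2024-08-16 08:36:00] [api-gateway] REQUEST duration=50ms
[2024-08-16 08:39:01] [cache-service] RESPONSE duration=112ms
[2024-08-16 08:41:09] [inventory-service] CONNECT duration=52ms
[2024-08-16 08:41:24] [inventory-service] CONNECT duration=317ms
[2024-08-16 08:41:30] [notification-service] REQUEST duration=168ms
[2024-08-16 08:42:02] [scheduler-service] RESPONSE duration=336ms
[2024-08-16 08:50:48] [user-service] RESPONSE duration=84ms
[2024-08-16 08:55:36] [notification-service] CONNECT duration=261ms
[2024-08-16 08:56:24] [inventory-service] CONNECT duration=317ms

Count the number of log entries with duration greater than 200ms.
6

To count timeouts:

1. Threshold: 200ms
2. Extract duration from each log entry
3. Count entries where duration > 200
4. Timeout count: 6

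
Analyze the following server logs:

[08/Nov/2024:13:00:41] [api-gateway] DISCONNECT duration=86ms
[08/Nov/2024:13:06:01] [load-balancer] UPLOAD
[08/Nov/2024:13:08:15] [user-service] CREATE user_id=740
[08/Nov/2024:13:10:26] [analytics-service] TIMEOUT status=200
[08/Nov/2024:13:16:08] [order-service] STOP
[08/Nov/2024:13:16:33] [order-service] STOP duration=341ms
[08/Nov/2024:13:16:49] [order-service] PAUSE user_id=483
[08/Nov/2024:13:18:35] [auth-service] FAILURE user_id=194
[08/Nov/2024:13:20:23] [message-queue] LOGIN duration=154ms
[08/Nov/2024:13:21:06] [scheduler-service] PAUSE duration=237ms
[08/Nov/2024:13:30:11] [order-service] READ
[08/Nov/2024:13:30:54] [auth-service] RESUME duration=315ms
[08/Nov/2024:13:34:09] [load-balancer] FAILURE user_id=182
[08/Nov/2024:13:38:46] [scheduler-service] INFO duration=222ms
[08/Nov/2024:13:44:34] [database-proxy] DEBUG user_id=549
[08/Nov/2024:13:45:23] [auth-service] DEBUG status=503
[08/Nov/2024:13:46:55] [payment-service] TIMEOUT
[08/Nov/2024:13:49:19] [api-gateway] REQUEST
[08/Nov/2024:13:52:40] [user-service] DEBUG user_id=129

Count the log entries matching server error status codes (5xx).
1

To find matching entries:

1. Pattern to match: server error status codes (5xx)
2. Scan each log entry for the pattern
3. Count matches: 1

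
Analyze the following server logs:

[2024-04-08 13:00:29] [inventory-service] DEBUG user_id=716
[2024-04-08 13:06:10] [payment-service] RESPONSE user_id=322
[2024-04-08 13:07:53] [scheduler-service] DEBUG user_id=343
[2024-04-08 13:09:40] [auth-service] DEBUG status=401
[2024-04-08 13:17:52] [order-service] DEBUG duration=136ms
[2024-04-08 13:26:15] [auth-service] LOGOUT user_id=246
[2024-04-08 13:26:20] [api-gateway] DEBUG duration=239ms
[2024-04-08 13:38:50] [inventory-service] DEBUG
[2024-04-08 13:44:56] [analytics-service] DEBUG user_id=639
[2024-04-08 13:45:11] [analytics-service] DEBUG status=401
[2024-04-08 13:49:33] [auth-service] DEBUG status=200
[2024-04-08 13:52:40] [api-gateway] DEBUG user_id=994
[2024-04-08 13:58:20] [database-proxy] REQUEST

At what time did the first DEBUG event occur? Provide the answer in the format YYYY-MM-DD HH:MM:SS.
2024-04-08 13:00:29

To find the first event:

1. Filter for all DEBUG events
2. Sort by timestamp
3. Select the first one
4. Timestamp: 2024-04-08 13:00:29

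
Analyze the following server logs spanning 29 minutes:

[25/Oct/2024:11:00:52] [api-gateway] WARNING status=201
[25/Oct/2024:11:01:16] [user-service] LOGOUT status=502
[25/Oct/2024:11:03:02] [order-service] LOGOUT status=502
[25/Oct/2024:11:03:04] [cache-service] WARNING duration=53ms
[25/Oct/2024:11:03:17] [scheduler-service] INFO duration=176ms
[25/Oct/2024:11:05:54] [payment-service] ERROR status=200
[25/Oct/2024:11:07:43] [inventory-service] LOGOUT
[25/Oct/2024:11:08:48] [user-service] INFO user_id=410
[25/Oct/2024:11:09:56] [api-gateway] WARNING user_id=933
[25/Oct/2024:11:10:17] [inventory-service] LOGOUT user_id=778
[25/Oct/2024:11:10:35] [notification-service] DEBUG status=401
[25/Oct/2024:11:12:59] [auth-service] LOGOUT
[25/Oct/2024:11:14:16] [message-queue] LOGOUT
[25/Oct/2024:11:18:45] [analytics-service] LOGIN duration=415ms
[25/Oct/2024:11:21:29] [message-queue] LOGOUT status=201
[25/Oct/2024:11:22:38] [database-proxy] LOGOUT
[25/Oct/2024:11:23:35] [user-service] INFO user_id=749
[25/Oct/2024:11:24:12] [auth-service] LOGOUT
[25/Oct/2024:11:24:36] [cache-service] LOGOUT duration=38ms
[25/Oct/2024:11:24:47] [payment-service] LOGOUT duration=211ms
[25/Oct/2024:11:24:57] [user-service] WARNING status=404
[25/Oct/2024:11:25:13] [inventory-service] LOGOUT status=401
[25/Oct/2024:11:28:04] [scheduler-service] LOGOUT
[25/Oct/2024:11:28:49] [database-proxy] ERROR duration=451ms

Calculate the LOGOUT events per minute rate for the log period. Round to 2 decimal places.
0.45

To calculate the rate:

1. Count total LOGOUT events: 13
2. Total time period: 29 minutes
3. Rate = 13 / 29 = 0.45 events per minute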